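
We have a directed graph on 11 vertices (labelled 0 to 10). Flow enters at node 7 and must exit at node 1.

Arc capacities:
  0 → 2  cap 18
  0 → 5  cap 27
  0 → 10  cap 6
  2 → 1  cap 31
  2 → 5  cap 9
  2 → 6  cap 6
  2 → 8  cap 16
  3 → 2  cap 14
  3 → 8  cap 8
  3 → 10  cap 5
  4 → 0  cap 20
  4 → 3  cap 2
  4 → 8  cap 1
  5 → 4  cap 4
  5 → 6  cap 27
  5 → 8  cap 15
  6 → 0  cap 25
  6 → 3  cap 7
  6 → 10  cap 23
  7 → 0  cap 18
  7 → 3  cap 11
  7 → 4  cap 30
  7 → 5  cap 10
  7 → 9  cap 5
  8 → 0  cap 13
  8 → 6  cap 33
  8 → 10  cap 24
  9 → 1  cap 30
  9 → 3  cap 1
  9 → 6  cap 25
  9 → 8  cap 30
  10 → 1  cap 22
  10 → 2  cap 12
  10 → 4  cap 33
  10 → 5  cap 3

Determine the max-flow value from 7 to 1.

augment #1: 7→9→1 bottleneck 5, total now 5
augment #2: 7→0→2→1 bottleneck 18, total now 23
augment #3: 7→3→2→1 bottleneck 11, total now 34
augment #4: 7→4→0→10→1 bottleneck 6, total now 40
augment #5: 7→4→3→2→1 bottleneck 2, total now 42
augment #6: 7→4→8→10→1 bottleneck 1, total now 43
augment #7: 7→5→6→10→1 bottleneck 10, total now 53
augment #8: 7→4→0→5→6→10→1 bottleneck 5, total now 58

Maximum flow value: 58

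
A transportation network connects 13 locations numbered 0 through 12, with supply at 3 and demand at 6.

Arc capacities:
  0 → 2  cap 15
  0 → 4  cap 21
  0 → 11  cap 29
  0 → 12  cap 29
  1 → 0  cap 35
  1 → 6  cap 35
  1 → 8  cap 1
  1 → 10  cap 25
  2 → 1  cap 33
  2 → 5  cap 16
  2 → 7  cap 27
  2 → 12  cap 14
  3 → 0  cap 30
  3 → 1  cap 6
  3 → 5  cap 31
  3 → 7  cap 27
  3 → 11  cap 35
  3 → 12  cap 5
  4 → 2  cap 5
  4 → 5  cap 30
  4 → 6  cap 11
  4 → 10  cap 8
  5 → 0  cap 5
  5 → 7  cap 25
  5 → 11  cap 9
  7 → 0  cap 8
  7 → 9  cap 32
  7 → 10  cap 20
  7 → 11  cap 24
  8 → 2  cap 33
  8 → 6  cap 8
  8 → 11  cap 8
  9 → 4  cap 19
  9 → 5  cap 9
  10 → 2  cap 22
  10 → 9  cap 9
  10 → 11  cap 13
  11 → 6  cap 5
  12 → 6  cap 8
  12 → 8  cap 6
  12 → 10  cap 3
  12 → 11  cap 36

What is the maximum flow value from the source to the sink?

Maximum flow value: 66

augment #1: 3→1→6 bottleneck 6, total now 6
augment #2: 3→11→6 bottleneck 5, total now 11
augment #3: 3→12→6 bottleneck 5, total now 16
augment #4: 3→0→4→6 bottleneck 11, total now 27
augment #5: 3→0→12→6 bottleneck 3, total now 30
augment #6: 3→0→2→1→6 bottleneck 15, total now 45
augment #7: 3→0→12→8→6 bottleneck 1, total now 46
augment #8: 3→5→0→12→8→6 bottleneck 5, total now 51
augment #9: 3→7→10→2→1→6 bottleneck 14, total now 65
augment #10: 3→7→10→2→1→8→6 bottleneck 1, total now 66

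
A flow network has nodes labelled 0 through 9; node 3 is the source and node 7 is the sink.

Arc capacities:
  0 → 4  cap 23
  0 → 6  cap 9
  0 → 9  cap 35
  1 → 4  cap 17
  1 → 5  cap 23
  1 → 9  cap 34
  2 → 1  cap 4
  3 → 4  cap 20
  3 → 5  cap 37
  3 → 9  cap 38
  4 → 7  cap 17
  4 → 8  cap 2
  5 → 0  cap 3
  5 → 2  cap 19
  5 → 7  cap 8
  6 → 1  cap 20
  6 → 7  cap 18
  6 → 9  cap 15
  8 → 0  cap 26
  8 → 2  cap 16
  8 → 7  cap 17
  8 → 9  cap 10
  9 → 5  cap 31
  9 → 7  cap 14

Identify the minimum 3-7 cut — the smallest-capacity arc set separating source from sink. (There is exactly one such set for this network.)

augment #1: 3→4→7 push 17
augment #2: 3→5→7 push 8
augment #3: 3→9→7 push 14
augment #4: 3→4→8→7 push 2
augment #5: 3→5→0→6→7 push 3
max flow = 44; residual-reachable set from 3 gives S-side
cut edges (S→T): {(4,7), (4,8), (5,0), (5,7), (9,7)} total cap 44

Min-cut arcs: {(4,7), (4,8), (5,0), (5,7), (9,7)} (total capacity 44)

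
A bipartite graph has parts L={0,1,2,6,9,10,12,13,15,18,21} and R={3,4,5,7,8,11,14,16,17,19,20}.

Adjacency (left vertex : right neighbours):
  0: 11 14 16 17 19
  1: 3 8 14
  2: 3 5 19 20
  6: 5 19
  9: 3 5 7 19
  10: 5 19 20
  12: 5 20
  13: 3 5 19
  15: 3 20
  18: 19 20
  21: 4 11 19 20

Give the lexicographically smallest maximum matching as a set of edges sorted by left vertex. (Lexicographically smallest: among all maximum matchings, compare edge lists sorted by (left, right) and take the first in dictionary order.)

Lex-smallest maximum matching: {(0,11), (1,8), (2,3), (6,5), (9,7), (10,19), (12,20), (21,4)}

|M| = 8 (so the lex-smallest maximum matching has 8 edges)
process left vertices in ascending order; for each, take the smallest-labelled available neighbour that still permits 8 edges overall, or leave it unmatched if none does
lex-smallest matching: {0-11, 1-8, 2-3, 6-5, 9-7, 10-19, 12-20, 21-4}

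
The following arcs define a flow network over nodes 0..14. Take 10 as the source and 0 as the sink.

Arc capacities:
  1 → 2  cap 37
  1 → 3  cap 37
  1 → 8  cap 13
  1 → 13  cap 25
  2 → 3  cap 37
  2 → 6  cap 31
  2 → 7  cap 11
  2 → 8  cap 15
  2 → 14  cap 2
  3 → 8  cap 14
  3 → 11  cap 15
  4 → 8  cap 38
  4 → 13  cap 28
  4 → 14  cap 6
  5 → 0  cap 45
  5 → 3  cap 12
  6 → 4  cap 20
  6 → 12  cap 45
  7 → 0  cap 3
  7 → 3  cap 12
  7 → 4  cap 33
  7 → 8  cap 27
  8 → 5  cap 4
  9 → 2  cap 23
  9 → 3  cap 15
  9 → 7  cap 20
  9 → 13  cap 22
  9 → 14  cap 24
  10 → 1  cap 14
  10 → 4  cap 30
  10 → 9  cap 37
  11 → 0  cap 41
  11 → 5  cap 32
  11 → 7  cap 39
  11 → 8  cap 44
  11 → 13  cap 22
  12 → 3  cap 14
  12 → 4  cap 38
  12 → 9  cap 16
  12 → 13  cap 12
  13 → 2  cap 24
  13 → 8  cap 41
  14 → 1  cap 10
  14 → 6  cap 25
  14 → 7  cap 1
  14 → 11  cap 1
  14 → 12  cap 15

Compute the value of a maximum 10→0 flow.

augment #1: 10→9→7→0 bottleneck 3, total now 3
augment #2: 10→1→3→11→0 bottleneck 14, total now 17
augment #3: 10→4→8→5→0 bottleneck 4, total now 21
augment #4: 10→4→14→11→0 bottleneck 1, total now 22
augment #5: 10→9→3→11→0 bottleneck 1, total now 23

Maximum flow value: 23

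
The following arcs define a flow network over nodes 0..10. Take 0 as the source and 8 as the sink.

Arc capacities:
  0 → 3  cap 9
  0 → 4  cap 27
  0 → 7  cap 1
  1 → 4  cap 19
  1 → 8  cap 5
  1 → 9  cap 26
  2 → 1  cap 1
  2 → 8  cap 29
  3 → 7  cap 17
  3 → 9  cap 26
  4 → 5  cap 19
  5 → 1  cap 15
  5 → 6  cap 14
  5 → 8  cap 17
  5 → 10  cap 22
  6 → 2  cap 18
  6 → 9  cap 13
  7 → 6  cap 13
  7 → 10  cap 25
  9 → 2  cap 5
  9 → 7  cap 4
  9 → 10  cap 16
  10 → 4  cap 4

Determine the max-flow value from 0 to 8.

augment #1: 0→4→5→8 bottleneck 17, total now 17
augment #2: 0→3→9→2→8 bottleneck 5, total now 22
augment #3: 0→4→5→1→8 bottleneck 2, total now 24
augment #4: 0→7→6→2→8 bottleneck 1, total now 25
augment #5: 0→3→7→6→2→8 bottleneck 4, total now 29

Maximum flow value: 29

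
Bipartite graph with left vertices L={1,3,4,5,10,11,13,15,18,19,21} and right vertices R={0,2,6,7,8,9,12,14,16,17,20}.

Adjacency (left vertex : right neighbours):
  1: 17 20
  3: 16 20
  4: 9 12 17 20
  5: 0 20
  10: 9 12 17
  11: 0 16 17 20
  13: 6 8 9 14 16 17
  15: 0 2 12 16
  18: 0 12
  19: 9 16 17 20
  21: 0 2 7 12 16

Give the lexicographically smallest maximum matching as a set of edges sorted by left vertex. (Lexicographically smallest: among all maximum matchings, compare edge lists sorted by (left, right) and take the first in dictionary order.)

|M| = 9 (so the lex-smallest maximum matching has 9 edges)
process left vertices in ascending order; for each, take the smallest-labelled available neighbour that still permits 9 edges overall, or leave it unmatched if none does
lex-smallest matching: {1-17, 3-16, 4-9, 5-0, 10-12, 11-20, 13-6, 15-2, 21-7}

Lex-smallest maximum matching: {(1,17), (3,16), (4,9), (5,0), (10,12), (11,20), (13,6), (15,2), (21,7)}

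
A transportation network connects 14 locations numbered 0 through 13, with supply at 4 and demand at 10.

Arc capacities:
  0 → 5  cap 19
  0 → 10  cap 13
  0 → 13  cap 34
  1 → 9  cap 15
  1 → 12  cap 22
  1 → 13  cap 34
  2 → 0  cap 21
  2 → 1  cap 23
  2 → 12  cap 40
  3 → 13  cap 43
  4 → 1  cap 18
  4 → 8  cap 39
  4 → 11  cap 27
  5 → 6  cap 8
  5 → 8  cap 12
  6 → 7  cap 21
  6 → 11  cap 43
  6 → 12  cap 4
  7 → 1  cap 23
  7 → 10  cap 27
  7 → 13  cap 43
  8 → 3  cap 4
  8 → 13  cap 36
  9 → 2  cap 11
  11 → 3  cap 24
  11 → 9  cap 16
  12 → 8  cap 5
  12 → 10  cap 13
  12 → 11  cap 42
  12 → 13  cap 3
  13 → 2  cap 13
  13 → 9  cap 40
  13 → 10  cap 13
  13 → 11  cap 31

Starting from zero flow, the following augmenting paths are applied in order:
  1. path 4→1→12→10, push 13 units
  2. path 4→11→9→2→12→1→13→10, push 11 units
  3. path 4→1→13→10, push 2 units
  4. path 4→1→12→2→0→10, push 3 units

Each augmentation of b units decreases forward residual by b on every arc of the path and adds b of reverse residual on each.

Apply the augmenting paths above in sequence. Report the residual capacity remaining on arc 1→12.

after path 1 (4→1→12→10, push 13): res(1,12)=9
after path 2 (4→11→9→2→12→1→13→10, push 11): res(1,12)=20
after path 3 (4→1→13→10, push 2): res(1,12)=20
after path 4 (4→1→12→2→0→10, push 3): res(1,12)=17

Residual capacity of (1,12): 17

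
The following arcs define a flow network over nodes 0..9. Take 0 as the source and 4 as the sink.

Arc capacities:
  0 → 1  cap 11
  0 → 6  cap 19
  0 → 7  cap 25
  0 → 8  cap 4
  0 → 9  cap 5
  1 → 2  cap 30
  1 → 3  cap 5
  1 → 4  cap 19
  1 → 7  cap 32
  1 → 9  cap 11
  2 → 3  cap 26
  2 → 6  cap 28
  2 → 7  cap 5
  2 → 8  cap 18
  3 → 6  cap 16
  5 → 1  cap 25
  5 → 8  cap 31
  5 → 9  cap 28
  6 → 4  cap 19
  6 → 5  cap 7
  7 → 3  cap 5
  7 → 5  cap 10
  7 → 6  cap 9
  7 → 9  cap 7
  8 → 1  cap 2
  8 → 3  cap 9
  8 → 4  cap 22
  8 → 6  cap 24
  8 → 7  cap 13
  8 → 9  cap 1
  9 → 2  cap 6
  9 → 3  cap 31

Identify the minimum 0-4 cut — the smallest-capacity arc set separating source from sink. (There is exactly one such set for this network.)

augment #1: 0→1→4 push 11
augment #2: 0→6→4 push 19
augment #3: 0→8→4 push 4
augment #4: 0→7→5→1→4 push 8
augment #5: 0→7→5→8→4 push 2
augment #6: 0→9→2→8→4 push 5
augment #7: 0→7→6→5→8→4 push 7
augment #8: 0→7→9→2→8→4 push 1
max flow = 57; residual-reachable set from 0 gives S-side
cut edges (S→T): {(0,1), (0,8), (6,4), (6,5), (7,5), (9,2)} total cap 57

Min-cut arcs: {(0,1), (0,8), (6,4), (6,5), (7,5), (9,2)} (total capacity 57)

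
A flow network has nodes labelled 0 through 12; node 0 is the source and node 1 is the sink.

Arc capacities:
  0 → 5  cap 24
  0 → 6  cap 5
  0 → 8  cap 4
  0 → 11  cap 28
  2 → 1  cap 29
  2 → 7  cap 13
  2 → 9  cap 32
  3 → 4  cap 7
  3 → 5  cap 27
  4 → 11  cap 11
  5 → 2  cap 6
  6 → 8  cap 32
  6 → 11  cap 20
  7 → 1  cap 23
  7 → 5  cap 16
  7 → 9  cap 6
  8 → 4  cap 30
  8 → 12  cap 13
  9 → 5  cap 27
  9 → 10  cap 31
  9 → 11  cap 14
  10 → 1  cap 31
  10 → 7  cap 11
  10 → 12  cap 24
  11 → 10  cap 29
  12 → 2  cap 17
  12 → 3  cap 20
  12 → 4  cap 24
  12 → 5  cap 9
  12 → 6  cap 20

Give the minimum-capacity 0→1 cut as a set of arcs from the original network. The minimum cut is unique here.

augment #1: 0→5→2→1 push 6
augment #2: 0→11→10→1 push 28
augment #3: 0→6→11→10→1 push 1
augment #4: 0→8→12→2→1 push 4
augment #5: 0→6→8→12→2→1 push 4
max flow = 43; residual-reachable set from 0 gives S-side
cut edges (S→T): {(0,6), (0,8), (0,11), (5,2)} total cap 43

Min-cut arcs: {(0,6), (0,8), (0,11), (5,2)} (total capacity 43)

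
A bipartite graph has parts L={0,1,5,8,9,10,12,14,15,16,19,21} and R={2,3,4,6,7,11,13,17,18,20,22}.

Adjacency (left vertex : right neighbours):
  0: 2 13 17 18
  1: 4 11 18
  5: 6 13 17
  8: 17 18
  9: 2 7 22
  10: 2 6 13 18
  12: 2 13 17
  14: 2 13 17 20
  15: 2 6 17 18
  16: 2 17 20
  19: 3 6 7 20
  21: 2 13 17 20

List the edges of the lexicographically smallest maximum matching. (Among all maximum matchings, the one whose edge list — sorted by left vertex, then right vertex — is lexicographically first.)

|M| = 9 (so the lex-smallest maximum matching has 9 edges)
process left vertices in ascending order; for each, take the smallest-labelled available neighbour that still permits 9 edges overall, or leave it unmatched if none does
lex-smallest matching: {0-2, 1-4, 5-6, 8-17, 9-7, 10-13, 14-20, 15-18, 19-3}

Lex-smallest maximum matching: {(0,2), (1,4), (5,6), (8,17), (9,7), (10,13), (14,20), (15,18), (19,3)}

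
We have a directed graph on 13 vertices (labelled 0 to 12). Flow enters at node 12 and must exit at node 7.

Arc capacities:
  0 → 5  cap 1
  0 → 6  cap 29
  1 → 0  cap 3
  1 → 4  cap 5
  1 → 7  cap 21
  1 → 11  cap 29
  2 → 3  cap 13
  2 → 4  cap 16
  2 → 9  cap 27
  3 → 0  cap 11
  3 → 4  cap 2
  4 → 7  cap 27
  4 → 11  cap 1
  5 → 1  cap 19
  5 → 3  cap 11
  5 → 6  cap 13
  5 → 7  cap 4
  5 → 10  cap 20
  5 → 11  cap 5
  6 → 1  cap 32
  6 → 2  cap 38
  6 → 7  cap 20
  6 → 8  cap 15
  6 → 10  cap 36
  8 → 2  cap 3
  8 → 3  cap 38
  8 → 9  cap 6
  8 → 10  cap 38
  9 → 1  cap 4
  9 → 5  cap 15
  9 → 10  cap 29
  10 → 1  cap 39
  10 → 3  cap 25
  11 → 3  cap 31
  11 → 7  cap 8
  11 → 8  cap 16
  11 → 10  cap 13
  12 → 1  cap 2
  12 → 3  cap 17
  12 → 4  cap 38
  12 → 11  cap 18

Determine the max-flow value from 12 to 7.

augment #1: 12→1→7 bottleneck 2, total now 2
augment #2: 12→4→7 bottleneck 27, total now 29
augment #3: 12→11→7 bottleneck 8, total now 37
augment #4: 12→3→0→5→7 bottleneck 1, total now 38
augment #5: 12→3→0→6→7 bottleneck 10, total now 48
augment #6: 12→11→10→1→7 bottleneck 10, total now 58
augment #7: 12→4→11→10→1→7 bottleneck 1, total now 59

Maximum flow value: 59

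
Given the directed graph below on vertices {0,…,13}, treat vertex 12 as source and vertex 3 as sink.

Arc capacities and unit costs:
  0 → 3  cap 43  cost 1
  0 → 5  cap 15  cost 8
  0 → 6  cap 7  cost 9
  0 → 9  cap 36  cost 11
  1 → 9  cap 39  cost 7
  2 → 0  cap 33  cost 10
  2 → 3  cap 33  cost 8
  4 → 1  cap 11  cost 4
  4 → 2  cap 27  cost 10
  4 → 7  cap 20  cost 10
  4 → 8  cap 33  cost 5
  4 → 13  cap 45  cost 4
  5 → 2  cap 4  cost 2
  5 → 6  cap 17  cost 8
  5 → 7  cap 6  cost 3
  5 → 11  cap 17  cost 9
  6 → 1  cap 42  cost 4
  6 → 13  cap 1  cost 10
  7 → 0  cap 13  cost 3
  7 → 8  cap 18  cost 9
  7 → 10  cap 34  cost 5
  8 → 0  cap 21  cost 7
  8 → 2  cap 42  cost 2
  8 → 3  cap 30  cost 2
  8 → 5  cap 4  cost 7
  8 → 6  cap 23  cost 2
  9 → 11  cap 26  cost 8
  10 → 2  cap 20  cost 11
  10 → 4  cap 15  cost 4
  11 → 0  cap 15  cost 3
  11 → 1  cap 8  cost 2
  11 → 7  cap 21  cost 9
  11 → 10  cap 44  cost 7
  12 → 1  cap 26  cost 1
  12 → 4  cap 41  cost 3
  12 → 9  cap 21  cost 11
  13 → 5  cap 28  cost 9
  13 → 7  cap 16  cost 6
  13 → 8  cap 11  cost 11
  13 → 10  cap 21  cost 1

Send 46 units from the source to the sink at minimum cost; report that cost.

shortest-cost path #1: 12→4→8→3 push 30 @ unit cost 10 (adds 300)
shortest-cost path #2: 12→4→8→0→3 push 3 @ unit cost 16 (adds 48)
shortest-cost path #3: 12→4→7→0→3 push 8 @ unit cost 17 (adds 136)
shortest-cost path #4: 12→1→9→11→0→3 push 5 @ unit cost 20 (adds 100)
total cost = 584

Minimum cost for 46 units: 584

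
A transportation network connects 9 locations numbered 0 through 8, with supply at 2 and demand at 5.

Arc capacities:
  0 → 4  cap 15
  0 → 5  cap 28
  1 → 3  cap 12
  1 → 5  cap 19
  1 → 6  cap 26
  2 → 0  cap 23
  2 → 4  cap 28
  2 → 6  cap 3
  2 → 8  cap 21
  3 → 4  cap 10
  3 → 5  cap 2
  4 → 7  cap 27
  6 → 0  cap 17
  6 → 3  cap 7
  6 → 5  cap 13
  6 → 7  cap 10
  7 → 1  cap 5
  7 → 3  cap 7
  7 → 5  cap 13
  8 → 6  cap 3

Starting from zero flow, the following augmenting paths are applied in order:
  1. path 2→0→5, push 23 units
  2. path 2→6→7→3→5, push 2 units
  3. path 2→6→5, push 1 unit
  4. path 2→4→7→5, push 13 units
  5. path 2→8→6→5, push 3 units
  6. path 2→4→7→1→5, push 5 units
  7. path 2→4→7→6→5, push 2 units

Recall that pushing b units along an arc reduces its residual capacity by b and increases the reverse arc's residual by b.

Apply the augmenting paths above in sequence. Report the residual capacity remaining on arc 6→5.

after path 1 (2→0→5, push 23): res(6,5)=13
after path 2 (2→6→7→3→5, push 2): res(6,5)=13
after path 3 (2→6→5, push 1): res(6,5)=12
after path 4 (2→4→7→5, push 13): res(6,5)=12
after path 5 (2→8→6→5, push 3): res(6,5)=9
after path 6 (2→4→7→1→5, push 5): res(6,5)=9
after path 7 (2→4→7→6→5, push 2): res(6,5)=7

Residual capacity of (6,5): 7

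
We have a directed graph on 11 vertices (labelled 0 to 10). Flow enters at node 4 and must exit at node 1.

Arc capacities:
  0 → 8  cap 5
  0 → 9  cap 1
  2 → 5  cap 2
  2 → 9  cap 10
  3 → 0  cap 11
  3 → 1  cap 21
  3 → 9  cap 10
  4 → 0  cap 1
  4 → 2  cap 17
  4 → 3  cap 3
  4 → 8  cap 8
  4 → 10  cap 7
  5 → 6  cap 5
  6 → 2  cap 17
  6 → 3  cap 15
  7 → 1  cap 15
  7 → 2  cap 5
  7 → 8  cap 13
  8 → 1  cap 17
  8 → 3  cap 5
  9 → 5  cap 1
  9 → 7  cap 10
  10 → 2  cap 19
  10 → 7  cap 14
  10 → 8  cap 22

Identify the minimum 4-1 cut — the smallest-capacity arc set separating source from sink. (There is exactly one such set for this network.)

Min-cut arcs: {(2,5), (2,9), (4,0), (4,3), (4,8), (4,10)} (total capacity 31)

augment #1: 4→3→1 push 3
augment #2: 4→8→1 push 8
augment #3: 4→0→8→1 push 1
augment #4: 4→10→7→1 push 7
augment #5: 4→2→9→7→1 push 8
augment #6: 4→2→5→6→3→1 push 2
augment #7: 4→2→9→7→8→1 push 2
max flow = 31; residual-reachable set from 4 gives S-side
cut edges (S→T): {(2,5), (2,9), (4,0), (4,3), (4,8), (4,10)} total cap 31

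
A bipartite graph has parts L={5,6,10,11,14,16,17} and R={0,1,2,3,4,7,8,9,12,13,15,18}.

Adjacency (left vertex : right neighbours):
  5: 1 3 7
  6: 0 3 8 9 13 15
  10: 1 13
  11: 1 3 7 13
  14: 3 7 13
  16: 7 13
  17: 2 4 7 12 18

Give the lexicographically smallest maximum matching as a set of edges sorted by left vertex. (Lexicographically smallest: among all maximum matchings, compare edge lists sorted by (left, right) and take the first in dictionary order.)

|M| = 6 (so the lex-smallest maximum matching has 6 edges)
process left vertices in ascending order; for each, take the smallest-labelled available neighbour that still permits 6 edges overall, or leave it unmatched if none does
lex-smallest matching: {5-1, 6-0, 10-13, 11-3, 14-7, 17-2}

Lex-smallest maximum matching: {(5,1), (6,0), (10,13), (11,3), (14,7), (17,2)}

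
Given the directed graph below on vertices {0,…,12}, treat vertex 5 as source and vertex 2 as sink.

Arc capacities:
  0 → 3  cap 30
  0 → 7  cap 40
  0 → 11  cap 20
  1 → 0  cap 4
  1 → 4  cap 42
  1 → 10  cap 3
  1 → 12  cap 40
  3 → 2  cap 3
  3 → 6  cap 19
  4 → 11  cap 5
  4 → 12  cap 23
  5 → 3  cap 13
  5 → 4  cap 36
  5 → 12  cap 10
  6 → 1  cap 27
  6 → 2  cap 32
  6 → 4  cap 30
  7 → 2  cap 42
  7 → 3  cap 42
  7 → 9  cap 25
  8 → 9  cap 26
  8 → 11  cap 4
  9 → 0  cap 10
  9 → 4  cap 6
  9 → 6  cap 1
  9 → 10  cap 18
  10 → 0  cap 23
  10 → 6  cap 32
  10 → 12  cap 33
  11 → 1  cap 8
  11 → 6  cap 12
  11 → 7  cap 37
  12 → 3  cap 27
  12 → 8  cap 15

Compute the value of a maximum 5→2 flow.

augment #1: 5→3→2 bottleneck 3, total now 3
augment #2: 5→3→6→2 bottleneck 10, total now 13
augment #3: 5→4→11→6→2 bottleneck 5, total now 18
augment #4: 5→12→3→6→2 bottleneck 9, total now 27
augment #5: 5→12→8→9→6→2 bottleneck 1, total now 28
augment #6: 5→4→12→8→11→6→2 bottleneck 4, total now 32
augment #7: 5→4→12→8→9→0→7→2 bottleneck 10, total now 42

Maximum flow value: 42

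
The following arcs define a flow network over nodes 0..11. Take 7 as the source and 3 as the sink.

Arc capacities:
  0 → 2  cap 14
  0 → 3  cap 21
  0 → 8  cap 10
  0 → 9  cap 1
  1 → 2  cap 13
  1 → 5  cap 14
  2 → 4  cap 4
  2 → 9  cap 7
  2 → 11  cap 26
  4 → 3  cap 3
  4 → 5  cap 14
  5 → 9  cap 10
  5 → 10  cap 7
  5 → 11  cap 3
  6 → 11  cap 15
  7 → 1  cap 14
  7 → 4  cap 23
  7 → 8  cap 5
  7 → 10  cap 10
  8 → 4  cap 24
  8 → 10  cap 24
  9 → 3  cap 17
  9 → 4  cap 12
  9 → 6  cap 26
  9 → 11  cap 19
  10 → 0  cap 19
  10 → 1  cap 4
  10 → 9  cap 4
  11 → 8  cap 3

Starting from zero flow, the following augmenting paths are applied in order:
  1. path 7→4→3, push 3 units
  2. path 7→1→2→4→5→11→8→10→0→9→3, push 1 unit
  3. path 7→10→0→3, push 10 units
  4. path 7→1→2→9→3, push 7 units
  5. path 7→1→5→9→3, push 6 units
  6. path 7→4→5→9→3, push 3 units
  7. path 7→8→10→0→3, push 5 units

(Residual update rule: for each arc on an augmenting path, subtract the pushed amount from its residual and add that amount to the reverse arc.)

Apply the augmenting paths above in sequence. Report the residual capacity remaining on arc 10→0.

Residual capacity of (10,0): 3

after path 1 (7→4→3, push 3): res(10,0)=19
after path 2 (7→1→2→4→5→11→8→10→0→9→3, push 1): res(10,0)=18
after path 3 (7→10→0→3, push 10): res(10,0)=8
after path 4 (7→1→2→9→3, push 7): res(10,0)=8
after path 5 (7→1→5→9→3, push 6): res(10,0)=8
after path 6 (7→4→5→9→3, push 3): res(10,0)=8
after path 7 (7→8→10→0→3, push 5): res(10,0)=3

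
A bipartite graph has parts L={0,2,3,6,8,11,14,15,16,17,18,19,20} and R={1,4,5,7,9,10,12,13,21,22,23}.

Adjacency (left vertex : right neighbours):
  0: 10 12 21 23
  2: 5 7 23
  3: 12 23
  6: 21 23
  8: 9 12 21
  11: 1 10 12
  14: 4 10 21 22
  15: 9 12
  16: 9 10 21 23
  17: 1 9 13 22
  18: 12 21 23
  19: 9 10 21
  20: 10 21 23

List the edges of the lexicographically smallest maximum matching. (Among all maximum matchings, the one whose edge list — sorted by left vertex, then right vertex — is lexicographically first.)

|M| = 9 (so the lex-smallest maximum matching has 9 edges)
process left vertices in ascending order; for each, take the smallest-labelled available neighbour that still permits 9 edges overall, or leave it unmatched if none does
lex-smallest matching: {0-10, 2-5, 3-12, 6-21, 8-9, 11-1, 14-4, 16-23, 17-13}

Lex-smallest maximum matching: {(0,10), (2,5), (3,12), (6,21), (8,9), (11,1), (14,4), (16,23), (17,13)}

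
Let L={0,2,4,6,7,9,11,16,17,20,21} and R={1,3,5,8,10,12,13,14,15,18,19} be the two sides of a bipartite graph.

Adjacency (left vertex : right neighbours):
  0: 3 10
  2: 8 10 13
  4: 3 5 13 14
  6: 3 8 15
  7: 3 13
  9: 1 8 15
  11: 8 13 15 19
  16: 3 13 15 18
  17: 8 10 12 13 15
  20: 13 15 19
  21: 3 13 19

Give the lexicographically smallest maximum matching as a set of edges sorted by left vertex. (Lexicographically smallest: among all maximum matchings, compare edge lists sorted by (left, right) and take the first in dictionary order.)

Lex-smallest maximum matching: {(0,3), (2,10), (4,5), (6,8), (7,13), (9,1), (11,15), (16,18), (17,12), (20,19)}

|M| = 10 (so the lex-smallest maximum matching has 10 edges)
process left vertices in ascending order; for each, take the smallest-labelled available neighbour that still permits 10 edges overall, or leave it unmatched if none does
lex-smallest matching: {0-3, 2-10, 4-5, 6-8, 7-13, 9-1, 11-15, 16-18, 17-12, 20-19}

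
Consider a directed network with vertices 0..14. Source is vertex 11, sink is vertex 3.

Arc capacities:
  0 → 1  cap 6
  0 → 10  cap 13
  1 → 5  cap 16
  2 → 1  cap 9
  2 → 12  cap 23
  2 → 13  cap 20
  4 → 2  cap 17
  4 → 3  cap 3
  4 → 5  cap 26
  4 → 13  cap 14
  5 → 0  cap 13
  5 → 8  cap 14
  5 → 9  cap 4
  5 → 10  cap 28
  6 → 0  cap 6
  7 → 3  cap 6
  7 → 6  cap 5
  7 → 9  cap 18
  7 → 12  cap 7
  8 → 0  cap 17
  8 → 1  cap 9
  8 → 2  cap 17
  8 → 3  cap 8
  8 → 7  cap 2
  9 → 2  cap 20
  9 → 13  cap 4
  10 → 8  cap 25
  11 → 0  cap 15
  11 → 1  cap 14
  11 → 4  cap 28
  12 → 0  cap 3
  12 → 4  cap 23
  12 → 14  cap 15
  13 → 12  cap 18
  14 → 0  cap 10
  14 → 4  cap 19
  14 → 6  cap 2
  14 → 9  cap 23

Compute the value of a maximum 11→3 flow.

augment #1: 11→4→3 bottleneck 3, total now 3
augment #2: 11→0→10→8→3 bottleneck 8, total now 11
augment #3: 11→0→10→8→7→3 bottleneck 2, total now 13

Maximum flow value: 13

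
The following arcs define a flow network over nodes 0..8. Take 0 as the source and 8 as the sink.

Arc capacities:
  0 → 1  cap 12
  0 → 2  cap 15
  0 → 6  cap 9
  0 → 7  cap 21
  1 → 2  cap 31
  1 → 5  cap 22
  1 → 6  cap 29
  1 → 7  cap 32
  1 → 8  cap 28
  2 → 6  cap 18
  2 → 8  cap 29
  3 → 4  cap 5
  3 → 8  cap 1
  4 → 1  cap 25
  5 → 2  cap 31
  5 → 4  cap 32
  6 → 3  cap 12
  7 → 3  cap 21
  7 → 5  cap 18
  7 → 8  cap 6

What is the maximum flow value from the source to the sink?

augment #1: 0→1→8 bottleneck 12, total now 12
augment #2: 0→2→8 bottleneck 15, total now 27
augment #3: 0→7→8 bottleneck 6, total now 33
augment #4: 0→6→3→8 bottleneck 1, total now 34
augment #5: 0→7→5→2→8 bottleneck 14, total now 48
augment #6: 0→6→3→4→1→8 bottleneck 5, total now 53
augment #7: 0→7→5→4→1→8 bottleneck 1, total now 54

Maximum flow value: 54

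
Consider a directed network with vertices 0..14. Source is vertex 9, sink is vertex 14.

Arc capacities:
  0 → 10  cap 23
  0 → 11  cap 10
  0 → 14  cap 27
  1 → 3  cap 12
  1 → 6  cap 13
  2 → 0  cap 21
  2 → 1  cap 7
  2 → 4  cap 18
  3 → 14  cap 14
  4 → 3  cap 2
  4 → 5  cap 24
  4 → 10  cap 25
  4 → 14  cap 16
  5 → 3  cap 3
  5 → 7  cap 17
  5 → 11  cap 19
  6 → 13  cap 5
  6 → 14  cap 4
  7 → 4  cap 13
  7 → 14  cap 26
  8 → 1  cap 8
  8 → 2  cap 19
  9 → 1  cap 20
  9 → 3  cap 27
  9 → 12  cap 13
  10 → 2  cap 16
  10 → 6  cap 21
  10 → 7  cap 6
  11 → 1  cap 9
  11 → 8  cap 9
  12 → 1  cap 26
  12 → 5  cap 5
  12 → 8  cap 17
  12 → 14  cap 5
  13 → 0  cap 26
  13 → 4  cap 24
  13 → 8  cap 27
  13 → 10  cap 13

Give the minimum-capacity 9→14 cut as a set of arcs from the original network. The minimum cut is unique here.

Min-cut arcs: {(3,14), (6,13), (6,14), (9,12)} (total capacity 36)

augment #1: 9→3→14 push 14
augment #2: 9→12→14 push 5
augment #3: 9→1→6→14 push 4
augment #4: 9→12→5→7→14 push 5
augment #5: 9→1→6→13→0→14 push 5
augment #6: 9→12→8→2→0→14 push 3
max flow = 36; residual-reachable set from 9 gives S-side
cut edges (S→T): {(3,14), (6,13), (6,14), (9,12)} total cap 36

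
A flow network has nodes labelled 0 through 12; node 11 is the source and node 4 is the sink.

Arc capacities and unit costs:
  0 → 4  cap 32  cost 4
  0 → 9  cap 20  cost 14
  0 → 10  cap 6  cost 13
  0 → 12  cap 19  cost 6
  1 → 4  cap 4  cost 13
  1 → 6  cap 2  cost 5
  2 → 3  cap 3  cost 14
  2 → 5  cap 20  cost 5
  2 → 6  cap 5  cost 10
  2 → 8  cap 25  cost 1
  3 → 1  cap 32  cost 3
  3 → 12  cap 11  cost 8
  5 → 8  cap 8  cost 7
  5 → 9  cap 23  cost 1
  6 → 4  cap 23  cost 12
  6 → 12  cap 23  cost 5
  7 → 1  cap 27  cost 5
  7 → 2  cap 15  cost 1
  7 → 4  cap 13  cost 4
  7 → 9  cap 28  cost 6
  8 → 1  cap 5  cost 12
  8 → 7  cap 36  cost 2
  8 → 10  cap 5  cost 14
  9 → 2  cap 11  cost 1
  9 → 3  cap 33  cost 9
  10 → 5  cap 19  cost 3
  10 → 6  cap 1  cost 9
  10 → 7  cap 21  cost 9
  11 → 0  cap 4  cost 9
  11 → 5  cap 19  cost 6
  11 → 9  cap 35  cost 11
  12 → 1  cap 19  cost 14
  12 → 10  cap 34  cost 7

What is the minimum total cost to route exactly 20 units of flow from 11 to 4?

shortest-cost path #1: 11→0→4 push 4 @ unit cost 13 (adds 52)
shortest-cost path #2: 11→5→9→2→8→7→4 push 11 @ unit cost 15 (adds 165)
shortest-cost path #3: 11→5→8→7→4 push 2 @ unit cost 19 (adds 38)
shortest-cost path #4: 11→5→9→3→1→4 push 3 @ unit cost 32 (adds 96)
total cost = 351

Minimum cost for 20 units: 351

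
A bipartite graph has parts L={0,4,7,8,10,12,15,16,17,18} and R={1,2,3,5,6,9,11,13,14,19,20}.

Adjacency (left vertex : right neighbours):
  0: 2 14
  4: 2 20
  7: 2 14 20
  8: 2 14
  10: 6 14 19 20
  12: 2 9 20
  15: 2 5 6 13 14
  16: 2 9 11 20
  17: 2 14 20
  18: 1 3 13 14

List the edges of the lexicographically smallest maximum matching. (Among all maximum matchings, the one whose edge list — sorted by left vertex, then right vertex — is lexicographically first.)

|M| = 8 (so the lex-smallest maximum matching has 8 edges)
process left vertices in ascending order; for each, take the smallest-labelled available neighbour that still permits 8 edges overall, or leave it unmatched if none does
lex-smallest matching: {0-2, 4-20, 7-14, 10-6, 12-9, 15-5, 16-11, 18-1}

Lex-smallest maximum matching: {(0,2), (4,20), (7,14), (10,6), (12,9), (15,5), (16,11), (18,1)}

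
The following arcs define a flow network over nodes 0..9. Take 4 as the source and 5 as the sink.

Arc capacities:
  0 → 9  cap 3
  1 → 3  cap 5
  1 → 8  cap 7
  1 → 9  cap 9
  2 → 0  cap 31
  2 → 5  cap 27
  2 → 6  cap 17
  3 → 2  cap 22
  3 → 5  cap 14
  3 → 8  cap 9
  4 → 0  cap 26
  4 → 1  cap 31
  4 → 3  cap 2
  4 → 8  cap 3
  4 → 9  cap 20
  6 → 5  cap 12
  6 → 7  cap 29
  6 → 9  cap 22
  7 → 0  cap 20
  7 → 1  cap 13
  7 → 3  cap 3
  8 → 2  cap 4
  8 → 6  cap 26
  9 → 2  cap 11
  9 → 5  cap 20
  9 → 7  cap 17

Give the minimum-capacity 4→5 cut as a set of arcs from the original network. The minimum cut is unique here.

augment #1: 4→3→5 push 2
augment #2: 4→9→5 push 20
augment #3: 4→1→3→5 push 5
augment #4: 4→8→2→5 push 3
augment #5: 4→0→9→2→5 push 3
augment #6: 4→1→8→2→5 push 1
augment #7: 4→1→8→6→5 push 6
augment #8: 4→1→9→2→5 push 8
augment #9: 4→1→9→7→3→5 push 1
max flow = 49; residual-reachable set from 4 gives S-side
cut edges (S→T): {(0,9), (1,3), (1,8), (1,9), (4,3), (4,8), (4,9)} total cap 49

Min-cut arcs: {(0,9), (1,3), (1,8), (1,9), (4,3), (4,8), (4,9)} (total capacity 49)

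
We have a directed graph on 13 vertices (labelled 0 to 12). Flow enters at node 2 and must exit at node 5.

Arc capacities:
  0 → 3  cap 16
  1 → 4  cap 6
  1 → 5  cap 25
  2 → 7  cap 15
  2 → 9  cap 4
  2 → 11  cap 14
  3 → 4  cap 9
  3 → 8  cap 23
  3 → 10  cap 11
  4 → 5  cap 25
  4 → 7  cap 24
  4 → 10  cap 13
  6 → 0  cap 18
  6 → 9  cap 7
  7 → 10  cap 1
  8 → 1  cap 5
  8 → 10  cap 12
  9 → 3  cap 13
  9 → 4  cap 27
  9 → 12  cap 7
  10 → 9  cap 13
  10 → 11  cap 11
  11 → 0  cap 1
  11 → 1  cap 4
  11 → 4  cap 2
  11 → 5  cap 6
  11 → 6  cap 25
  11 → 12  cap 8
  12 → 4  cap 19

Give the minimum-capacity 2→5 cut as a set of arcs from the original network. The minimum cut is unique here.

augment #1: 2→11→5 push 6
augment #2: 2→9→4→5 push 4
augment #3: 2→11→1→5 push 4
augment #4: 2→11→4→5 push 2
augment #5: 2→11→12→4→5 push 2
augment #6: 2→7→10→9→4→5 push 1
max flow = 19; residual-reachable set from 2 gives S-side
cut edges (S→T): {(2,9), (2,11), (7,10)} total cap 19

Min-cut arcs: {(2,9), (2,11), (7,10)} (total capacity 19)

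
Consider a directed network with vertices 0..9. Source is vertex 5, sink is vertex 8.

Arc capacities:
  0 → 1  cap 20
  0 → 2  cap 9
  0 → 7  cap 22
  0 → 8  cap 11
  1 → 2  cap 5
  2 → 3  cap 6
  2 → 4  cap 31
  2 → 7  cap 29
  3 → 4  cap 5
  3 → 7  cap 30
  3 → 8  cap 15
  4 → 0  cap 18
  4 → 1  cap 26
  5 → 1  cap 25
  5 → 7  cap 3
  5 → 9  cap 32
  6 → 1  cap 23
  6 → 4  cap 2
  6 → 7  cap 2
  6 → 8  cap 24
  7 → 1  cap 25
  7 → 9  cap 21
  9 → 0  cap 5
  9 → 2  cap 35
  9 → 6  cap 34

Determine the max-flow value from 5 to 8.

augment #1: 5→9→0→8 bottleneck 5, total now 5
augment #2: 5→9→6→8 bottleneck 24, total now 29
augment #3: 5→1→2→3→8 bottleneck 5, total now 34
augment #4: 5→9→2→3→8 bottleneck 1, total now 35
augment #5: 5→9→2→4→0→8 bottleneck 2, total now 37
augment #6: 5→7→9→2→4→0→8 bottleneck 3, total now 40

Maximum flow value: 40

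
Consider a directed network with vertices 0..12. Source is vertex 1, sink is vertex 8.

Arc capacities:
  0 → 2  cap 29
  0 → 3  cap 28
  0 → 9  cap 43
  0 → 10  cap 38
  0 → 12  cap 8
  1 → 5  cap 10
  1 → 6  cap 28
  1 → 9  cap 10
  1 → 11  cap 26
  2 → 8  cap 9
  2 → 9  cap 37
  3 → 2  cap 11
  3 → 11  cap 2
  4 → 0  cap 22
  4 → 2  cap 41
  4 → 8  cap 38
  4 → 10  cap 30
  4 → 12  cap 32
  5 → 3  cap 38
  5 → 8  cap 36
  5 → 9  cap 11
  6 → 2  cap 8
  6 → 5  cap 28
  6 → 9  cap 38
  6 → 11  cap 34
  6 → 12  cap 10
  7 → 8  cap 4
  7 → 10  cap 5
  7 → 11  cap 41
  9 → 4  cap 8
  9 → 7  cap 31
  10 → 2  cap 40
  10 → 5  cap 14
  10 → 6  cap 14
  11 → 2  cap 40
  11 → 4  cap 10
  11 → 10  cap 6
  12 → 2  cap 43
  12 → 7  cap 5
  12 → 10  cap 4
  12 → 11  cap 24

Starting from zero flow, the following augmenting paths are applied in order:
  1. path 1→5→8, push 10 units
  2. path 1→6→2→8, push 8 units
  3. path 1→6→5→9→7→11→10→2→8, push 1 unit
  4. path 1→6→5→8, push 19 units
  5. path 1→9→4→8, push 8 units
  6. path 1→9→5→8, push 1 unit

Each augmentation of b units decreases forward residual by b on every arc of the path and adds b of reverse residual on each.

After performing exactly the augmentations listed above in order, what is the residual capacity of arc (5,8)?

Residual capacity of (5,8): 6

after path 1 (1→5→8, push 10): res(5,8)=26
after path 2 (1→6→2→8, push 8): res(5,8)=26
after path 3 (1→6→5→9→7→11→10→2→8, push 1): res(5,8)=26
after path 4 (1→6→5→8, push 19): res(5,8)=7
after path 5 (1→9→4→8, push 8): res(5,8)=7
after path 6 (1→9→5→8, push 1): res(5,8)=6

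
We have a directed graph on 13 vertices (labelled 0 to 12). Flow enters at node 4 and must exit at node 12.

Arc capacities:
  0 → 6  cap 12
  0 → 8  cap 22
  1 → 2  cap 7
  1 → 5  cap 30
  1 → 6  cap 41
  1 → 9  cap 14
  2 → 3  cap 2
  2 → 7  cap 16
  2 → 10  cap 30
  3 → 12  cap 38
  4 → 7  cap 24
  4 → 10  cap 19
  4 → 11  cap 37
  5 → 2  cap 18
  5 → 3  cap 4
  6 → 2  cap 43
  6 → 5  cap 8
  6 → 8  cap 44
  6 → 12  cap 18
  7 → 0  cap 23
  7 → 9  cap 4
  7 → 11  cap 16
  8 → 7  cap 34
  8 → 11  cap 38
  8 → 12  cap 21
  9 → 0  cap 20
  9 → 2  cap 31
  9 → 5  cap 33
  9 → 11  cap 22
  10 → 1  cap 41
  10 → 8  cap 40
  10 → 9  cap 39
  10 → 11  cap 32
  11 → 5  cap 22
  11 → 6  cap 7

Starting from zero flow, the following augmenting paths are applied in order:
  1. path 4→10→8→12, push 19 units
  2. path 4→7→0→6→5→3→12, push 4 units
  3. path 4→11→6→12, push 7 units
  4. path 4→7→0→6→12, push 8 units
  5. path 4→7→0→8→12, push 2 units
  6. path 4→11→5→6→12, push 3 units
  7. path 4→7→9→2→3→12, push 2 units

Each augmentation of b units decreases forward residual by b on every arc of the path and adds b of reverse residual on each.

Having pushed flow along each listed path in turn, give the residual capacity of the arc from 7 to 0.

Residual capacity of (7,0): 9

after path 1 (4→10→8→12, push 19): res(7,0)=23
after path 2 (4→7→0→6→5→3→12, push 4): res(7,0)=19
after path 3 (4→11→6→12, push 7): res(7,0)=19
after path 4 (4→7→0→6→12, push 8): res(7,0)=11
after path 5 (4→7→0→8→12, push 2): res(7,0)=9
after path 6 (4→11→5→6→12, push 3): res(7,0)=9
after path 7 (4→7→9→2→3→12, push 2): res(7,0)=9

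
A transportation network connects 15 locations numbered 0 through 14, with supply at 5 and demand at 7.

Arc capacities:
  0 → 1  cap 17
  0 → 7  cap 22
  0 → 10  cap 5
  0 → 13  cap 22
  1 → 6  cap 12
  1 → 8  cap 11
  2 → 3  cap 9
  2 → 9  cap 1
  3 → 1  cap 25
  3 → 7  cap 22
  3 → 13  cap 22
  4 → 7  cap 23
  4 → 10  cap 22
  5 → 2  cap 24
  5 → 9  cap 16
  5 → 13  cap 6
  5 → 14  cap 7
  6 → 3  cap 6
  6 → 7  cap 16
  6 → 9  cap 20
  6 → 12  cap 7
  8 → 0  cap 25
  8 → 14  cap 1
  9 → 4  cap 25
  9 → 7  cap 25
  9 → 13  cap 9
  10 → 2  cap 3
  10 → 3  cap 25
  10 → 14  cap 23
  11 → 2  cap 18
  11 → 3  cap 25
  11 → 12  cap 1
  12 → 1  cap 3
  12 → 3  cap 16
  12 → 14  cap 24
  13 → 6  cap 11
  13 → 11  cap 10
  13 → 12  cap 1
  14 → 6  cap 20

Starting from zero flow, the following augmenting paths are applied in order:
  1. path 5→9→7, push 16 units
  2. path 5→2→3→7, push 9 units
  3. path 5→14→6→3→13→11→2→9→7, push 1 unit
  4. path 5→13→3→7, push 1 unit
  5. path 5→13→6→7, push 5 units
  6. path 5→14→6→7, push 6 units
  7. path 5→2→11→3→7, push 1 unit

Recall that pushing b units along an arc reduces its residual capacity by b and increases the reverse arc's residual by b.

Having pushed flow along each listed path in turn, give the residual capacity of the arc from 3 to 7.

Residual capacity of (3,7): 11

after path 1 (5→9→7, push 16): res(3,7)=22
after path 2 (5→2→3→7, push 9): res(3,7)=13
after path 3 (5→14→6→3→13→11→2→9→7, push 1): res(3,7)=13
after path 4 (5→13→3→7, push 1): res(3,7)=12
after path 5 (5→13→6→7, push 5): res(3,7)=12
after path 6 (5→14→6→7, push 6): res(3,7)=12
after path 7 (5→2→11→3→7, push 1): res(3,7)=11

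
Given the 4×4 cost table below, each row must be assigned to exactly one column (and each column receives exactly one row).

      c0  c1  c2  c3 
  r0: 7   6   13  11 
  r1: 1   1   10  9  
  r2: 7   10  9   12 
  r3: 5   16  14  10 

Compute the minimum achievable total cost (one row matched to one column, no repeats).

one of 2 optimal assignments: row0→col1 (cost 6), row1→col0 (cost 1), row2→col2 (cost 9), row3→col3 (cost 10)
total = 6 + 1 + 9 + 10 = 26

Minimum assignment cost: 26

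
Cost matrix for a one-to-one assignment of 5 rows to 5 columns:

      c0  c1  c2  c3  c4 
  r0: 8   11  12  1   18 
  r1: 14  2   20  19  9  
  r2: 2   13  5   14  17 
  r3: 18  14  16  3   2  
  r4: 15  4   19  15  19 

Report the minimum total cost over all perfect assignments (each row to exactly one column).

Minimum assignment cost: 25

optimal assignment: row0→col3 (cost 1), row1→col1 (cost 2), row2→col2 (cost 5), row3→col4 (cost 2), row4→col0 (cost 15)
total = 1 + 2 + 5 + 2 + 15 = 25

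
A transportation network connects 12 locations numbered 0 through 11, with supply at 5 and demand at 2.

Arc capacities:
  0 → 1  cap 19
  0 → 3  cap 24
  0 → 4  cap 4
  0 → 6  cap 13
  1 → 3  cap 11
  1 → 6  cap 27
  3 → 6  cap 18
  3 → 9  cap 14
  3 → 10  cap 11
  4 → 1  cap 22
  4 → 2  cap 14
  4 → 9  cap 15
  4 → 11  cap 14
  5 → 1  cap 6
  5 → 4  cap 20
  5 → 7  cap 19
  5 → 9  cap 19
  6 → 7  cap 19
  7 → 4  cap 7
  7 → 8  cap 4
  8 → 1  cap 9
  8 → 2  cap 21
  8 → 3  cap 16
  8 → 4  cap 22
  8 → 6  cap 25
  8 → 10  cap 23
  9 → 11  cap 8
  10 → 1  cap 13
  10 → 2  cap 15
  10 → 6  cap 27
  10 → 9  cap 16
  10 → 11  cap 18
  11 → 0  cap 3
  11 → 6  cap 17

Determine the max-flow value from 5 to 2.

augment #1: 5→4→2 bottleneck 14, total now 14
augment #2: 5→7→8→2 bottleneck 4, total now 18
augment #3: 5→1→3→10→2 bottleneck 6, total now 24
augment #4: 5→4→1→3→10→2 bottleneck 5, total now 29

Maximum flow value: 29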